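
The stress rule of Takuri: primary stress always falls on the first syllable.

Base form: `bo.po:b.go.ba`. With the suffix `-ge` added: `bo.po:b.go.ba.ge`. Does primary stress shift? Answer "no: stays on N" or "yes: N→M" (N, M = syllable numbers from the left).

Base `bo.po:b.go.ba` (4 syllables):
  The word has 4 syllables; the first syllable is syllable 1 (bo).
  → primary stress on syllable 1.
Suffixed `bo.po:b.go.ba.ge` (5 syllables):
  The word has 5 syllables; the first syllable is syllable 1 (bo).
  → primary stress on syllable 1.

no: stays on 1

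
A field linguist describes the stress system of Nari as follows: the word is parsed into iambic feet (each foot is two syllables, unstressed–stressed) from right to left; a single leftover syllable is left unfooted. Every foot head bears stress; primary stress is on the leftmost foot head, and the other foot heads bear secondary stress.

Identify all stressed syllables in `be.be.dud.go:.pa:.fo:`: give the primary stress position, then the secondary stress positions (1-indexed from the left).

Parse right to left into iambic (σˈσ) feet: (be.ˈbe) (dud.ˈgo:) (pa:.ˈfo:).
Foot heads (stressed positions): 2, 4, 6.
End Rule Leftmost: primary stress on the leftmost head = syllable 2.
Secondary stress on 4, 6: be.ˈbe.dud.ˌgo:.pa:.ˌfo:.

primary 2, secondary 4, 6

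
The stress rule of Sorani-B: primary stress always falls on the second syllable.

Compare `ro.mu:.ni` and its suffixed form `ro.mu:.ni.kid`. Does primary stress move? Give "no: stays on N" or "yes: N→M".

no: stays on 2

Base `ro.mu:.ni` (3 syllables):
  The word has 3 syllables; the second syllable is syllable 2 (mu:).
  → primary stress on syllable 2.
Suffixed `ro.mu:.ni.kid` (4 syllables):
  The word has 4 syllables; the second syllable is syllable 2 (mu:).
  → primary stress on syllable 2.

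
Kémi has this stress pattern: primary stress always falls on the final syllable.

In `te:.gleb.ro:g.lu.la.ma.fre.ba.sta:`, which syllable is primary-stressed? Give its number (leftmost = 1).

The word has 9 syllables; the final syllable is syllable 9 (sta:).
Primary stress: syllable 9 → te:.gleb.ro:g.lu.la.ma.fre.ba.ˈsta:.

9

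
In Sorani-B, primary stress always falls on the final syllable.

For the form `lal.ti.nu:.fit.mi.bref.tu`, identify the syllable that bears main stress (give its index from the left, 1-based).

7

The word has 7 syllables; the final syllable is syllable 7 (tu).
Primary stress: syllable 7 → lal.ti.nu:.fit.mi.bref.ˈtu.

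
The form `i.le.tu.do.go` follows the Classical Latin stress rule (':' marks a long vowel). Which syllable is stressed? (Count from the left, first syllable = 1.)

Classical Latin: stress the penult if heavy (long vowel or closed), else the antepenult.
Weights: 3 tu L, 4 do L, 5 go L.
The penult (syllable 4, do) is light, so stress falls on the antepenult (syllable 3, tu).
Stress on syllable 3: i.le.ˈtu.do.go.

3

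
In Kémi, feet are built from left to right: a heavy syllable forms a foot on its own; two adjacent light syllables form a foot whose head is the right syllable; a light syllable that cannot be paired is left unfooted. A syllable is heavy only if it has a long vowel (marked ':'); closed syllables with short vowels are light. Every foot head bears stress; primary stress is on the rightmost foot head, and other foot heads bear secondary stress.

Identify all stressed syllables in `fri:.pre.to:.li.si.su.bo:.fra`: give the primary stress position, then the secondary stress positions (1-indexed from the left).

primary 7, secondary 1, 3, 5

Weights: 1 fri: H, 2 pre L, 3 to: H, 4 li L, 5 si L, 6 su L, 7 bo: H, 8 fra L.
Parse left to right (heavy = foot alone; LL = one foot; stranded L unfooted): (ˈfri:) pre (ˈto:) (li.ˈsi) su (ˈbo:) fra.
Foot heads: 1, 3, 5, 7.
Primary stress on the rightmost head = syllable 7.
Secondary stress on 1, 3, 5: ˌfri:.pre.ˌto:.li.ˌsi.su.ˈbo:.fra.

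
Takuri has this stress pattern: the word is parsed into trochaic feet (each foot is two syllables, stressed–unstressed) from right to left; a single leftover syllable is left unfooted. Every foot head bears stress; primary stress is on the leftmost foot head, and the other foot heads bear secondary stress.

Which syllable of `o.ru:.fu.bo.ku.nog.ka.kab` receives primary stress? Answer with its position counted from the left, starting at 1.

Parse right to left into trochaic (ˈσσ) feet: (ˈo.ru:) (ˈfu.bo) (ˈku.nog) (ˈka.kab).
Foot heads (stressed positions): 1, 3, 5, 7.
End Rule Leftmost: primary stress on the leftmost head = syllable 1.
Primary stress: syllable 1 → ˈo.ru:.fu.bo.ku.nog.ka.kab.

1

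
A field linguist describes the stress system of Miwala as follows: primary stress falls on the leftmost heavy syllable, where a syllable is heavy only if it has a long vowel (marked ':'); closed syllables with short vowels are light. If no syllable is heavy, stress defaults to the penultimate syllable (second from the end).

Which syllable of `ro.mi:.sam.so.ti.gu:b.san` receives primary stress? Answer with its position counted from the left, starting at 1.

2

Weights: 1 ro L, 2 mi: H, 3 sam L, 4 so L, 5 ti L, 6 gu:b H, 7 san L.
Heavy syllables in the domain: 2, 6. The leftmost is syllable 2 (mi:).
Primary stress: syllable 2 → ro.ˈmi:.sam.so.ti.gu:b.san.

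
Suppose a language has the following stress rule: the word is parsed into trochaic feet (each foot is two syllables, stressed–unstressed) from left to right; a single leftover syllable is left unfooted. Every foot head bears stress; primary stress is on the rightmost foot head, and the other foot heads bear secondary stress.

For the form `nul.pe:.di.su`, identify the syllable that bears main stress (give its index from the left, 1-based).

3

Parse left to right into trochaic (ˈσσ) feet: (ˈnul.pe:) (ˈdi.su).
Foot heads (stressed positions): 1, 3.
End Rule Rightmost: primary stress on the rightmost head = syllable 3.
Primary stress: syllable 3 → nul.pe:.ˈdi.su.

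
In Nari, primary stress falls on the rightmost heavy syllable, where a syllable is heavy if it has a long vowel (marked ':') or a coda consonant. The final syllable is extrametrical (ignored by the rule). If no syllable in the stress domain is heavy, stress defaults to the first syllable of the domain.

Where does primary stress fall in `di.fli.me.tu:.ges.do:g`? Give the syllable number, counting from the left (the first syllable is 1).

The final syllable (6, do:g) is extrametrical; the stress domain is syllables 1–5.
Weights: 1 di L, 2 fli L, 3 me L, 4 tu: H, 5 ges H.
Heavy syllables in the domain: 4, 5. The rightmost is syllable 5 (ges).
Primary stress: syllable 5 → di.fli.me.tu:.ˈges.do:g.

5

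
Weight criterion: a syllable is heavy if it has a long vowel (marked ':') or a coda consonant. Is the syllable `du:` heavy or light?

`du:`: long vowel, open (no coda). Long vowel → heavy.

heavy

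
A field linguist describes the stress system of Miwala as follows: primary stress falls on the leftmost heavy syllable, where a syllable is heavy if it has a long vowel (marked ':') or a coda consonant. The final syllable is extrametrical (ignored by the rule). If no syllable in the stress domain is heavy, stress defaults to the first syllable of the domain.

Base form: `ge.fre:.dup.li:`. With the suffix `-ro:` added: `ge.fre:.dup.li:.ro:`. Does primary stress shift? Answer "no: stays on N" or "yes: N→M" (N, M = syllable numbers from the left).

no: stays on 2

Base `ge.fre:.dup.li:` (4 syllables):
  The final syllable (4, li:) is extrametrical; the stress domain is syllables 1–3.
  Weights: 1 ge L, 2 fre: H, 3 dup H.
  Heavy syllables in the domain: 2, 3. The leftmost is syllable 2 (fre:).
  → primary stress on syllable 2.
Suffixed `ge.fre:.dup.li:.ro:` (5 syllables):
  The final syllable (5, ro:) is extrametrical; the stress domain is syllables 1–4.
  Weights: 1 ge L, 2 fre: H, 3 dup H, 4 li: H.
  Heavy syllables in the domain: 2, 3, 4. The leftmost is syllable 2 (fre:).
  → primary stress on syllable 2.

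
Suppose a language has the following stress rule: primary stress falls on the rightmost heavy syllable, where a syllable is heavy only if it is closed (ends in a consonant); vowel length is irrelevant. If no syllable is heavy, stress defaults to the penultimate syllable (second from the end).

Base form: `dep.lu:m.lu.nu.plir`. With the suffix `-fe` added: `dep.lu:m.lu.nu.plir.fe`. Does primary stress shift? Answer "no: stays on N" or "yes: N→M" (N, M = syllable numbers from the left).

Base `dep.lu:m.lu.nu.plir` (5 syllables):
  Weights: 1 dep H, 2 lu:m H, 3 lu L, 4 nu L, 5 plir H.
  Heavy syllables in the domain: 1, 2, 5. The rightmost is syllable 5 (plir).
  → primary stress on syllable 5.
Suffixed `dep.lu:m.lu.nu.plir.fe` (6 syllables):
  Weights: 1 dep H, 2 lu:m H, 3 lu L, 4 nu L, 5 plir H, 6 fe L.
  Heavy syllables in the domain: 1, 2, 5. The rightmost is syllable 5 (plir).
  → primary stress on syllable 5.

no: stays on 5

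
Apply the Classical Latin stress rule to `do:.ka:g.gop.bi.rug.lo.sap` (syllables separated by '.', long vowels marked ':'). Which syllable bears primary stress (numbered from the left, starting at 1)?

5

Classical Latin: stress the penult if heavy (long vowel or closed), else the antepenult.
Weights: 5 rug H, 6 lo L, 7 sap H.
The penult (syllable 6, lo) is light, so stress falls on the antepenult (syllable 5, rug).
Stress on syllable 5: do:.ka:g.gop.bi.ˈrug.lo.sap.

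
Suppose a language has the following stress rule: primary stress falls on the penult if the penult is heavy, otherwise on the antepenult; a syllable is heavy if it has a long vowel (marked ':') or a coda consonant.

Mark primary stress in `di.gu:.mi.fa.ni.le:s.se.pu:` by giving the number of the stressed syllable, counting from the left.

6

Weights: 6 le:s H, 7 se L, 8 pu: H.
The penult (syllable 7, se) is light, so stress falls on the antepenult (syllable 6, le:s).
Primary stress: syllable 6 → di.gu:.mi.fa.ni.ˈle:s.se.pu:.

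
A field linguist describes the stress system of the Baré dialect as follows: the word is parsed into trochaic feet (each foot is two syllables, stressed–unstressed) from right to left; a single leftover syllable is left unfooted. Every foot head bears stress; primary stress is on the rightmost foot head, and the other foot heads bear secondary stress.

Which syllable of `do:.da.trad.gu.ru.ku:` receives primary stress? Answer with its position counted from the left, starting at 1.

Parse right to left into trochaic (ˈσσ) feet: (ˈdo:.da) (ˈtrad.gu) (ˈru.ku:).
Foot heads (stressed positions): 1, 3, 5.
End Rule Rightmost: primary stress on the rightmost head = syllable 5.
Primary stress: syllable 5 → do:.da.trad.gu.ˈru.ku:.

5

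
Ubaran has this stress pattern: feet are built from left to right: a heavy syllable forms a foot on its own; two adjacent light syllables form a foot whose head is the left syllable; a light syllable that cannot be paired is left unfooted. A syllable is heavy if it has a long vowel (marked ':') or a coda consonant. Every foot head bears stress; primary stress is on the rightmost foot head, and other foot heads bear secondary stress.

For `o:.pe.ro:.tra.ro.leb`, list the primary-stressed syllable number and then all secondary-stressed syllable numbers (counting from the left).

primary 6, secondary 1, 3, 4

Weights: 1 o: H, 2 pe L, 3 ro: H, 4 tra L, 5 ro L, 6 leb H.
Parse left to right (heavy = foot alone; LL = one foot; stranded L unfooted): (ˈo:) pe (ˈro:) (ˈtra.ro) (ˈleb).
Foot heads: 1, 3, 4, 6.
Primary stress on the rightmost head = syllable 6.
Secondary stress on 1, 3, 4: ˌo:.pe.ˌro:.ˌtra.ro.ˈleb.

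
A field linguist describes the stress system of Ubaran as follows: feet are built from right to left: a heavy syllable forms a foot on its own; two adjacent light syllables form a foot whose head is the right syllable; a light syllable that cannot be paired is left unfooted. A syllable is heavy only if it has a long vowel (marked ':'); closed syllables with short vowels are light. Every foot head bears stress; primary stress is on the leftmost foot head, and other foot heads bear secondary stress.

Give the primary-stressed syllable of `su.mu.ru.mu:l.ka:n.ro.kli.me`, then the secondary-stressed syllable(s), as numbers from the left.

Weights: 1 su L, 2 mu L, 3 ru L, 4 mu:l H, 5 ka:n H, 6 ro L, 7 kli L, 8 me L.
Parse right to left (heavy = foot alone; LL = one foot; stranded L unfooted): su (mu.ˈru) (ˈmu:l) (ˈka:n) ro (kli.ˈme).
Foot heads: 3, 4, 5, 8.
Primary stress on the leftmost head = syllable 3.
Secondary stress on 4, 5, 8: su.mu.ˈru.ˌmu:l.ˌka:n.ro.kli.ˌme.

primary 3, secondary 4, 5, 8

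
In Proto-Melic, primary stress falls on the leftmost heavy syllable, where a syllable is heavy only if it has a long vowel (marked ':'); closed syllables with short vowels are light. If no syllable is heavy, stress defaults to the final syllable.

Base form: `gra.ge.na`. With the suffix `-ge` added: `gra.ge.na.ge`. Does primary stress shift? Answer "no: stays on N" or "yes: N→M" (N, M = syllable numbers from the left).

Base `gra.ge.na` (3 syllables):
  Weights: 1 gra L, 2 ge L, 3 na L.
  No heavy syllable in the domain; default to the final syllable = syllable 3.
  → primary stress on syllable 3.
Suffixed `gra.ge.na.ge` (4 syllables):
  Weights: 1 gra L, 2 ge L, 3 na L, 4 ge L.
  No heavy syllable in the domain; default to the final syllable = syllable 4.
  → primary stress on syllable 4.

yes: 3→4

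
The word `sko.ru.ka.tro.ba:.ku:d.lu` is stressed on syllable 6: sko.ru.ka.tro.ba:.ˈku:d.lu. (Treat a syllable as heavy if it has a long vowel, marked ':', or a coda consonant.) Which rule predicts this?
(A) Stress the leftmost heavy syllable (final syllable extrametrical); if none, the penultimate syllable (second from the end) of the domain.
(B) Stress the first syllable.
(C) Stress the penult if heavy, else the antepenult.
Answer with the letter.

C

Rule A → syllable 5 (observed: 6).
Rule B → syllable 1 (observed: 6).
Rule C → syllable 6 ✓.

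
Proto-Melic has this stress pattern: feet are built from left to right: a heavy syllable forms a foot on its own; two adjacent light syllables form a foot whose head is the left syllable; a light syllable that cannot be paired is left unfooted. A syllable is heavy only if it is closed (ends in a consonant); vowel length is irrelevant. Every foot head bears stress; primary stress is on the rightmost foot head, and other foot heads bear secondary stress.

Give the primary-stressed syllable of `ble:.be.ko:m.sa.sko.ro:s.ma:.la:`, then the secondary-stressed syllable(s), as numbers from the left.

Weights: 1 ble: L, 2 be L, 3 ko:m H, 4 sa L, 5 sko L, 6 ro:s H, 7 ma: L, 8 la: L.
Parse left to right (heavy = foot alone; LL = one foot; stranded L unfooted): (ˈble:.be) (ˈko:m) (ˈsa.sko) (ˈro:s) (ˈma:.la:).
Foot heads: 1, 3, 4, 6, 7.
Primary stress on the rightmost head = syllable 7.
Secondary stress on 1, 3, 4, 6: ˌble:.be.ˌko:m.ˌsa.sko.ˌro:s.ˈma:.la:.

primary 7, secondary 1, 3, 4, 6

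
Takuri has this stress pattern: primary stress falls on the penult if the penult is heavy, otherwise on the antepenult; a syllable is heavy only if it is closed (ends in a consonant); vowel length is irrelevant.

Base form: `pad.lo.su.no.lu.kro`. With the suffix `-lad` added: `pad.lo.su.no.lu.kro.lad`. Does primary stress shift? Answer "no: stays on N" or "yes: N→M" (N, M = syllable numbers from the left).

Base `pad.lo.su.no.lu.kro` (6 syllables):
  Weights: 4 no L, 5 lu L, 6 kro L.
  The penult (syllable 5, lu) is light, so stress falls on the antepenult (syllable 4, no).
  → primary stress on syllable 4.
Suffixed `pad.lo.su.no.lu.kro.lad` (7 syllables):
  Weights: 5 lu L, 6 kro L, 7 lad H.
  The penult (syllable 6, kro) is light, so stress falls on the antepenult (syllable 5, lu).
  → primary stress on syllable 5.

yes: 4→5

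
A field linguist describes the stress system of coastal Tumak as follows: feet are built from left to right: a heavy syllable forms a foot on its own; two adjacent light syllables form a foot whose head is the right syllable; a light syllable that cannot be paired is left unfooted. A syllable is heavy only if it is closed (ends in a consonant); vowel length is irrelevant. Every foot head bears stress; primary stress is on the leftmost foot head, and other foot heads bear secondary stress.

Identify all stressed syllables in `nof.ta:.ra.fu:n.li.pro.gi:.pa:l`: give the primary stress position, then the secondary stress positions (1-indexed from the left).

primary 1, secondary 3, 4, 6, 8

Weights: 1 nof H, 2 ta: L, 3 ra L, 4 fu:n H, 5 li L, 6 pro L, 7 gi: L, 8 pa:l H.
Parse left to right (heavy = foot alone; LL = one foot; stranded L unfooted): (ˈnof) (ta:.ˈra) (ˈfu:n) (li.ˈpro) gi: (ˈpa:l).
Foot heads: 1, 3, 4, 6, 8.
Primary stress on the leftmost head = syllable 1.
Secondary stress on 3, 4, 6, 8: ˈnof.ta:.ˌra.ˌfu:n.li.ˌpro.gi:.ˌpa:l.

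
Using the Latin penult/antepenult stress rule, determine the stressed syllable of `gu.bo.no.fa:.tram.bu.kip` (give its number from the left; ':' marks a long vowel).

5

Classical Latin: stress the penult if heavy (long vowel or closed), else the antepenult.
Weights: 5 tram H, 6 bu L, 7 kip H.
The penult (syllable 6, bu) is light, so stress falls on the antepenult (syllable 5, tram).
Stress on syllable 5: gu.bo.no.fa:.ˈtram.bu.kip.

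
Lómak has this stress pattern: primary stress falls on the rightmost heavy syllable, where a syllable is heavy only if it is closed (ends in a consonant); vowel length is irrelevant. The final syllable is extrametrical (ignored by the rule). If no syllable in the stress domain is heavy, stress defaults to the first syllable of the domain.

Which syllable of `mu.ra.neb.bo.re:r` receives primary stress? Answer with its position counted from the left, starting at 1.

The final syllable (5, re:r) is extrametrical; the stress domain is syllables 1–4.
Weights: 1 mu L, 2 ra L, 3 neb H, 4 bo L.
Heavy syllables in the domain: 3. The rightmost is syllable 3 (neb).
Primary stress: syllable 3 → mu.ra.ˈneb.bo.re:r.

3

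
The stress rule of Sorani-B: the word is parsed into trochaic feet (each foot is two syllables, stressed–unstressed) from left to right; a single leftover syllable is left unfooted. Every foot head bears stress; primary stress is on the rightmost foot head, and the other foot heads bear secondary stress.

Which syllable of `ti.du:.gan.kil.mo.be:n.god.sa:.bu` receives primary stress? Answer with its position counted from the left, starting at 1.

Parse left to right into trochaic (ˈσσ) feet: (ˈti.du:) (ˈgan.kil) (ˈmo.be:n) (ˈgod.sa:) bu. Syllable 9 is left unfooted.
Foot heads (stressed positions): 1, 3, 5, 7.
End Rule Rightmost: primary stress on the rightmost head = syllable 7.
Primary stress: syllable 7 → ti.du:.gan.kil.mo.be:n.ˈgod.sa:.bu.

7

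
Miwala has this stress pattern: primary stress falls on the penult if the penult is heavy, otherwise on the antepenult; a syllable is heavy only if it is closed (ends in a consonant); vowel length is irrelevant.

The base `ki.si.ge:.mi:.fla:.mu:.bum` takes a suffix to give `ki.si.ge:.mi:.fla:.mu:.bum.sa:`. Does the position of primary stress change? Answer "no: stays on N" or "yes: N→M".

Base `ki.si.ge:.mi:.fla:.mu:.bum` (7 syllables):
  Weights: 5 fla: L, 6 mu: L, 7 bum H.
  The penult (syllable 6, mu:) is light, so stress falls on the antepenult (syllable 5, fla:).
  → primary stress on syllable 5.
Suffixed `ki.si.ge:.mi:.fla:.mu:.bum.sa:` (8 syllables):
  Weights: 6 mu: L, 7 bum H, 8 sa: L.
  The penult (syllable 7, bum) is heavy, so it takes stress.
  → primary stress on syllable 7.

yes: 5→7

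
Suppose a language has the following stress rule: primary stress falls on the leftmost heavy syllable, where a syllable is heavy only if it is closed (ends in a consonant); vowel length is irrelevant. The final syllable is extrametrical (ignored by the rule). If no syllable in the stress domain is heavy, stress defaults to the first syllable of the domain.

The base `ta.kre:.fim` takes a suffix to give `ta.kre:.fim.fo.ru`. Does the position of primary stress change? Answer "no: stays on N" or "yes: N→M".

yes: 1→3

Base `ta.kre:.fim` (3 syllables):
  The final syllable (3, fim) is extrametrical; the stress domain is syllables 1–2.
  Weights: 1 ta L, 2 kre: L.
  No heavy syllable in the domain; default to the first syllable of the domain = syllable 1.
  → primary stress on syllable 1.
Suffixed `ta.kre:.fim.fo.ru` (5 syllables):
  The final syllable (5, ru) is extrametrical; the stress domain is syllables 1–4.
  Weights: 1 ta L, 2 kre: L, 3 fim H, 4 fo L.
  Heavy syllables in the domain: 3. The leftmost is syllable 3 (fim).
  → primary stress on syllable 3.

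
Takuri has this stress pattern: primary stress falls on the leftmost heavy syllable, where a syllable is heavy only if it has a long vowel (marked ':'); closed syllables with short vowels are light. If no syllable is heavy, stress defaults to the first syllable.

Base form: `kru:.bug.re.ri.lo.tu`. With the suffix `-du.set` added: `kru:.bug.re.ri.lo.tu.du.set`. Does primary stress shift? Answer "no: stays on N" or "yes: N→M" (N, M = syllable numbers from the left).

no: stays on 1

Base `kru:.bug.re.ri.lo.tu` (6 syllables):
  Weights: 1 kru: H, 2 bug L, 3 re L, 4 ri L, 5 lo L, 6 tu L.
  Heavy syllables in the domain: 1. The leftmost is syllable 1 (kru:).
  → primary stress on syllable 1.
Suffixed `kru:.bug.re.ri.lo.tu.du.set` (8 syllables):
  Weights: 1 kru: H, 2 bug L, 3 re L, 4 ri L, 5 lo L, 6 tu L, 7 du L, 8 set L.
  Heavy syllables in the domain: 1. The leftmost is syllable 1 (kru:).
  → primary stress on syllable 1.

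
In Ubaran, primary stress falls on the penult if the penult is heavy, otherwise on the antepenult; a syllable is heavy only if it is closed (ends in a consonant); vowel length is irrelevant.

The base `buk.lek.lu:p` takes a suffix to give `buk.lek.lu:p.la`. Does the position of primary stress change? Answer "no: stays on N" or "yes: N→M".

yes: 2→3

Base `buk.lek.lu:p` (3 syllables):
  Weights: 1 buk H, 2 lek H, 3 lu:p H.
  The penult (syllable 2, lek) is heavy, so it takes stress.
  → primary stress on syllable 2.
Suffixed `buk.lek.lu:p.la` (4 syllables):
  Weights: 2 lek H, 3 lu:p H, 4 la L.
  The penult (syllable 3, lu:p) is heavy, so it takes stress.
  → primary stress on syllable 3.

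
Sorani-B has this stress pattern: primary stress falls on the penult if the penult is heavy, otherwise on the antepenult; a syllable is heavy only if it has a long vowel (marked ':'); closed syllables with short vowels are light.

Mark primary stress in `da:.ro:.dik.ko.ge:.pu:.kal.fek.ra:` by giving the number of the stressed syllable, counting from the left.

Weights: 7 kal L, 8 fek L, 9 ra: H.
The penult (syllable 8, fek) is light, so stress falls on the antepenult (syllable 7, kal).
Primary stress: syllable 7 → da:.ro:.dik.ko.ge:.pu:.ˈkal.fek.ra:.

7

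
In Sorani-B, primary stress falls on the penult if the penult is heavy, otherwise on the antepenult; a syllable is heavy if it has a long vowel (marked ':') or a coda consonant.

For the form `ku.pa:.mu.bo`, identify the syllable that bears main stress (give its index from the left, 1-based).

2

Weights: 2 pa: H, 3 mu L, 4 bo L.
The penult (syllable 3, mu) is light, so stress falls on the antepenult (syllable 2, pa:).
Primary stress: syllable 2 → ku.ˈpa:.mu.bo.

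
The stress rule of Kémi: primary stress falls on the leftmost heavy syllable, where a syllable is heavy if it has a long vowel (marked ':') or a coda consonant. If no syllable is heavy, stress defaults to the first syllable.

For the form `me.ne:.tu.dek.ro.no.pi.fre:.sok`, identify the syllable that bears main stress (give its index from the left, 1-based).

2

Weights: 1 me L, 2 ne: H, 3 tu L, 4 dek H, 5 ro L, 6 no L, 7 pi L, 8 fre: H, 9 sok H.
Heavy syllables in the domain: 2, 4, 8, 9. The leftmost is syllable 2 (ne:).
Primary stress: syllable 2 → me.ˈne:.tu.dek.ro.no.pi.fre:.sok.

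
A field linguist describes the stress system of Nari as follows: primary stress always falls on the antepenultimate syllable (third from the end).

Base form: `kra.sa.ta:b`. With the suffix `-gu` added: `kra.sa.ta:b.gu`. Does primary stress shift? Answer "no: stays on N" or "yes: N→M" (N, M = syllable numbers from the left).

yes: 1→2

Base `kra.sa.ta:b` (3 syllables):
  The word has 3 syllables; the antepenultimate syllable (third from the end) is syllable 1 (kra).
  → primary stress on syllable 1.
Suffixed `kra.sa.ta:b.gu` (4 syllables):
  The word has 4 syllables; the antepenultimate syllable (third from the end) is syllable 2 (sa).
  → primary stress on syllable 2.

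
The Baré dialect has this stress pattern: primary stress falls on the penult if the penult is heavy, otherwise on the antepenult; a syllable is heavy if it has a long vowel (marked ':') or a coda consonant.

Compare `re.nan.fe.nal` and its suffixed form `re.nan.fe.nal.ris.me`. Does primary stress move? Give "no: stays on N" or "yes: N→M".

yes: 2→5

Base `re.nan.fe.nal` (4 syllables):
  Weights: 2 nan H, 3 fe L, 4 nal H.
  The penult (syllable 3, fe) is light, so stress falls on the antepenult (syllable 2, nan).
  → primary stress on syllable 2.
Suffixed `re.nan.fe.nal.ris.me` (6 syllables):
  Weights: 4 nal H, 5 ris H, 6 me L.
  The penult (syllable 5, ris) is heavy, so it takes stress.
  → primary stress on syllable 5.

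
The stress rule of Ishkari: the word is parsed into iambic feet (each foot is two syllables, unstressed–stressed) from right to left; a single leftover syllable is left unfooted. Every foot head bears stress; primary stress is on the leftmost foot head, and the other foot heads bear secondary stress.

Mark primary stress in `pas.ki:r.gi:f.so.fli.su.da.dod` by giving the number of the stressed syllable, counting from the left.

2

Parse right to left into iambic (σˈσ) feet: (pas.ˈki:r) (gi:f.ˈso) (fli.ˈsu) (da.ˈdod).
Foot heads (stressed positions): 2, 4, 6, 8.
End Rule Leftmost: primary stress on the leftmost head = syllable 2.
Primary stress: syllable 2 → pas.ˈki:r.gi:f.so.fli.su.da.dod.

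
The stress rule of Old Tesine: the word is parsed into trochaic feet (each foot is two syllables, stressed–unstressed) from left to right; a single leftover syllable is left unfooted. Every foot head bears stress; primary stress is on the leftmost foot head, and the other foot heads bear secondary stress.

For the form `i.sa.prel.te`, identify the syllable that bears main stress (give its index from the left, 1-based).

Parse left to right into trochaic (ˈσσ) feet: (ˈi.sa) (ˈprel.te).
Foot heads (stressed positions): 1, 3.
End Rule Leftmost: primary stress on the leftmost head = syllable 1.
Primary stress: syllable 1 → ˈi.sa.prel.te.

1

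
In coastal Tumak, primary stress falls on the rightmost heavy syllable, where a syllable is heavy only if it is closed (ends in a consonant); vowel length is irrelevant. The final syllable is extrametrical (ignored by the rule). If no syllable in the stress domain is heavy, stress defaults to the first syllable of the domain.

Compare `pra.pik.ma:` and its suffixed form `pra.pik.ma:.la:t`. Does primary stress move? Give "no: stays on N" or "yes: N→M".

no: stays on 2

Base `pra.pik.ma:` (3 syllables):
  The final syllable (3, ma:) is extrametrical; the stress domain is syllables 1–2.
  Weights: 1 pra L, 2 pik H.
  Heavy syllables in the domain: 2. The rightmost is syllable 2 (pik).
  → primary stress on syllable 2.
Suffixed `pra.pik.ma:.la:t` (4 syllables):
  The final syllable (4, la:t) is extrametrical; the stress domain is syllables 1–3.
  Weights: 1 pra L, 2 pik H, 3 ma: L.
  Heavy syllables in the domain: 2. The rightmost is syllable 2 (pik).
  → primary stress on syllable 2.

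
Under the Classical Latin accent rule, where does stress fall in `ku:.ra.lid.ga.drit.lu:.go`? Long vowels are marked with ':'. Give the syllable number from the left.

Classical Latin: stress the penult if heavy (long vowel or closed), else the antepenult.
Weights: 5 drit H, 6 lu: H, 7 go L.
The penult (syllable 6, lu:) is heavy, so it takes stress.
Stress on syllable 6: ku:.ra.lid.ga.drit.ˈlu:.go.

6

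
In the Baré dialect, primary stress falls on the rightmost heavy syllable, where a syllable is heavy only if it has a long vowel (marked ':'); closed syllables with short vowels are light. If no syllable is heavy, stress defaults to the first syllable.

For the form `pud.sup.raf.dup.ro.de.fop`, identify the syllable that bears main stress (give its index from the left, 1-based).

1

Weights: 1 pud L, 2 sup L, 3 raf L, 4 dup L, 5 ro L, 6 de L, 7 fop L.
No heavy syllable in the domain; default to the first syllable = syllable 1.
Primary stress: syllable 1 → ˈpud.sup.raf.dup.ro.de.fop.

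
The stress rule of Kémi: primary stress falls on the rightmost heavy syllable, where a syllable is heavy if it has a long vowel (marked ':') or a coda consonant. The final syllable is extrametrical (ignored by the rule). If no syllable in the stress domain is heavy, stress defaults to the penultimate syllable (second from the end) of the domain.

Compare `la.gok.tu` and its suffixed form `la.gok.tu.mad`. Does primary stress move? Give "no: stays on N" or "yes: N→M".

no: stays on 2

Base `la.gok.tu` (3 syllables):
  The final syllable (3, tu) is extrametrical; the stress domain is syllables 1–2.
  Weights: 1 la L, 2 gok H.
  Heavy syllables in the domain: 2. The rightmost is syllable 2 (gok).
  → primary stress on syllable 2.
Suffixed `la.gok.tu.mad` (4 syllables):
  The final syllable (4, mad) is extrametrical; the stress domain is syllables 1–3.
  Weights: 1 la L, 2 gok H, 3 tu L.
  Heavy syllables in the domain: 2. The rightmost is syllable 2 (gok).
  → primary stress on syllable 2.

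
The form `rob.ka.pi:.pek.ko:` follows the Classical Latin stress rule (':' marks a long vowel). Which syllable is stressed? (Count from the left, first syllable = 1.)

4

Classical Latin: stress the penult if heavy (long vowel or closed), else the antepenult.
Weights: 3 pi: H, 4 pek H, 5 ko: H.
The penult (syllable 4, pek) is heavy, so it takes stress.
Stress on syllable 4: rob.ka.pi:.ˈpek.ko:.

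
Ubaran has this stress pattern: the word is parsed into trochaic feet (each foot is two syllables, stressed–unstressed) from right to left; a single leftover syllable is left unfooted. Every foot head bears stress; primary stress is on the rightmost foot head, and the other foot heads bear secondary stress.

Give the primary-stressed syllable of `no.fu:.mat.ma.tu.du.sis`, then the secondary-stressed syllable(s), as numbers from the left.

Parse right to left into trochaic (ˈσσ) feet: no (ˈfu:.mat) (ˈma.tu) (ˈdu.sis). Syllable 1 is left unfooted.
Foot heads (stressed positions): 2, 4, 6.
End Rule Rightmost: primary stress on the rightmost head = syllable 6.
Secondary stress on 2, 4: no.ˌfu:.mat.ˌma.tu.ˈdu.sis.

primary 6, secondary 2, 4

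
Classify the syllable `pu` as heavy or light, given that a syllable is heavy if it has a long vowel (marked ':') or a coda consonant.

`pu`: short vowel, open (no coda). Short vowel, open → light.

light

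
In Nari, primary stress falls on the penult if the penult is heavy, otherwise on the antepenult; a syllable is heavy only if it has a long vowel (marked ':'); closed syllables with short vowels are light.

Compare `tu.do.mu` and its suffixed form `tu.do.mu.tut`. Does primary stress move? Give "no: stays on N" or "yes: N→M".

Base `tu.do.mu` (3 syllables):
  Weights: 1 tu L, 2 do L, 3 mu L.
  The penult (syllable 2, do) is light, so stress falls on the antepenult (syllable 1, tu).
  → primary stress on syllable 1.
Suffixed `tu.do.mu.tut` (4 syllables):
  Weights: 2 do L, 3 mu L, 4 tut L.
  The penult (syllable 3, mu) is light, so stress falls on the antepenult (syllable 2, do).
  → primary stress on syllable 2.

yes: 1→2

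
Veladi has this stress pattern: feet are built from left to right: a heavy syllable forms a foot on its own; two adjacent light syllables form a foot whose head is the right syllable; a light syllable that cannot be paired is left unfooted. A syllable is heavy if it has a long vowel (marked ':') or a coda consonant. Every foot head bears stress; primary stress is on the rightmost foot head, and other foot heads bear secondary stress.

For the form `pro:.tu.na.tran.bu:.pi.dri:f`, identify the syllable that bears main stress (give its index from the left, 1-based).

Weights: 1 pro: H, 2 tu L, 3 na L, 4 tran H, 5 bu: H, 6 pi L, 7 dri:f H.
Parse left to right (heavy = foot alone; LL = one foot; stranded L unfooted): (ˈpro:) (tu.ˈna) (ˈtran) (ˈbu:) pi (ˈdri:f).
Foot heads: 1, 3, 4, 5, 7.
Primary stress on the rightmost head = syllable 7.
Primary stress: syllable 7 → pro:.tu.na.tran.bu:.pi.ˈdri:f.

7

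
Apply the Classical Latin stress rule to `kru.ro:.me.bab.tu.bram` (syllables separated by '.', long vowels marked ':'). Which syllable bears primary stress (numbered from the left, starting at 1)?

Classical Latin: stress the penult if heavy (long vowel or closed), else the antepenult.
Weights: 4 bab H, 5 tu L, 6 bram H.
The penult (syllable 5, tu) is light, so stress falls on the antepenult (syllable 4, bab).
Stress on syllable 4: kru.ro:.me.ˈbab.tu.bram.

4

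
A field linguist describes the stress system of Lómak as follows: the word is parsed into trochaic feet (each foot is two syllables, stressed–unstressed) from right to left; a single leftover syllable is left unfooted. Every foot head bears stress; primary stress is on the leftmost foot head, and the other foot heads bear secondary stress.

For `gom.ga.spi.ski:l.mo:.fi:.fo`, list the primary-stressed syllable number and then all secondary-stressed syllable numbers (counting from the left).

primary 2, secondary 4, 6

Parse right to left into trochaic (ˈσσ) feet: gom (ˈga.spi) (ˈski:l.mo:) (ˈfi:.fo). Syllable 1 is left unfooted.
Foot heads (stressed positions): 2, 4, 6.
End Rule Leftmost: primary stress on the leftmost head = syllable 2.
Secondary stress on 4, 6: gom.ˈga.spi.ˌski:l.mo:.ˌfi:.fo.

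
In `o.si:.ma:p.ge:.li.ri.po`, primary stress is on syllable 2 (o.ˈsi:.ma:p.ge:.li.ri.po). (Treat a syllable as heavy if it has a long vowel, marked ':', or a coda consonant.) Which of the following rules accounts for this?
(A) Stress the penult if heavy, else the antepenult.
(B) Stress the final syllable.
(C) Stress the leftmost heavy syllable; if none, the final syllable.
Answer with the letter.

Rule A → syllable 5 (observed: 2).
Rule B → syllable 7 (observed: 2).
Rule C → syllable 2 ✓.

C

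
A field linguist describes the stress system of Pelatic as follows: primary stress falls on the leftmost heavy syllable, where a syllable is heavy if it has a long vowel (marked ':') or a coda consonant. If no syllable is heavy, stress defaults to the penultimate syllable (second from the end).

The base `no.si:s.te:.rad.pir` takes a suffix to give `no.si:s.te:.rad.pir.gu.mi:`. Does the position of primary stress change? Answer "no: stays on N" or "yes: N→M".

Base `no.si:s.te:.rad.pir` (5 syllables):
  Weights: 1 no L, 2 si:s H, 3 te: H, 4 rad H, 5 pir H.
  Heavy syllables in the domain: 2, 3, 4, 5. The leftmost is syllable 2 (si:s).
  → primary stress on syllable 2.
Suffixed `no.si:s.te:.rad.pir.gu.mi:` (7 syllables):
  Weights: 1 no L, 2 si:s H, 3 te: H, 4 rad H, 5 pir H, 6 gu L, 7 mi: H.
  Heavy syllables in the domain: 2, 3, 4, 5, 7. The leftmost is syllable 2 (si:s).
  → primary stress on syllable 2.

no: stays on 2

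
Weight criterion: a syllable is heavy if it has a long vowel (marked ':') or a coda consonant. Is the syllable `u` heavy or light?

`u`: short vowel, open (no coda). Short vowel, open → light.

light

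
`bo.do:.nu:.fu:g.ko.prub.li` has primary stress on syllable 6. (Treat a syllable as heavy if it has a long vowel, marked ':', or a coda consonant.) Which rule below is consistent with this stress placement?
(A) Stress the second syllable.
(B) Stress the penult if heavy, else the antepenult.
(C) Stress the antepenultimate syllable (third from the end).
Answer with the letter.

B

Rule A → syllable 2 (observed: 6).
Rule B → syllable 6 ✓.
Rule C → syllable 5 (observed: 6).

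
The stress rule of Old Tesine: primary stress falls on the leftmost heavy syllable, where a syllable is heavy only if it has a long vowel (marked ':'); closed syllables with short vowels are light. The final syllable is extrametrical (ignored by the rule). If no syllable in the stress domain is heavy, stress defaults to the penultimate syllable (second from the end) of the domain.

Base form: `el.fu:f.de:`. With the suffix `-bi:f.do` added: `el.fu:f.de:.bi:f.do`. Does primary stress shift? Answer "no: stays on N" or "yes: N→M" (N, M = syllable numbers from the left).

Base `el.fu:f.de:` (3 syllables):
  The final syllable (3, de:) is extrametrical; the stress domain is syllables 1–2.
  Weights: 1 el L, 2 fu:f H.
  Heavy syllables in the domain: 2. The leftmost is syllable 2 (fu:f).
  → primary stress on syllable 2.
Suffixed `el.fu:f.de:.bi:f.do` (5 syllables):
  The final syllable (5, do) is extrametrical; the stress domain is syllables 1–4.
  Weights: 1 el L, 2 fu:f H, 3 de: H, 4 bi:f H.
  Heavy syllables in the domain: 2, 3, 4. The leftmost is syllable 2 (fu:f).
  → primary stress on syllable 2.

no: stays on 2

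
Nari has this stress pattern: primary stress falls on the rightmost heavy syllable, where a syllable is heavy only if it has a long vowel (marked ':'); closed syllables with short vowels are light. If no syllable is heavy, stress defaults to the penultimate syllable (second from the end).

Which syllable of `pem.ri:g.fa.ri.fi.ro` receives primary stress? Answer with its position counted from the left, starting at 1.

Weights: 1 pem L, 2 ri:g H, 3 fa L, 4 ri L, 5 fi L, 6 ro L.
Heavy syllables in the domain: 2. The rightmost is syllable 2 (ri:g).
Primary stress: syllable 2 → pem.ˈri:g.fa.ri.fi.ro.

2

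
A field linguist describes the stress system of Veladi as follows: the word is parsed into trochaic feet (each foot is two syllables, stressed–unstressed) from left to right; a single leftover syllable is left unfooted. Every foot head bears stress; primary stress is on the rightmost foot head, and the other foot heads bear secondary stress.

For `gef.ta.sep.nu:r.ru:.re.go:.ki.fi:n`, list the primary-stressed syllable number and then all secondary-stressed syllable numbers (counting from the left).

primary 7, secondary 1, 3, 5

Parse left to right into trochaic (ˈσσ) feet: (ˈgef.ta) (ˈsep.nu:r) (ˈru:.re) (ˈgo:.ki) fi:n. Syllable 9 is left unfooted.
Foot heads (stressed positions): 1, 3, 5, 7.
End Rule Rightmost: primary stress on the rightmost head = syllable 7.
Secondary stress on 1, 3, 5: ˌgef.ta.ˌsep.nu:r.ˌru:.re.ˈgo:.ki.fi:n.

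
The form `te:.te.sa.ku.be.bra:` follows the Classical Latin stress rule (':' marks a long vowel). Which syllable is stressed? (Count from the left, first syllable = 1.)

Classical Latin: stress the penult if heavy (long vowel or closed), else the antepenult.
Weights: 4 ku L, 5 be L, 6 bra: H.
The penult (syllable 5, be) is light, so stress falls on the antepenult (syllable 4, ku).
Stress on syllable 4: te:.te.sa.ˈku.be.bra:.

4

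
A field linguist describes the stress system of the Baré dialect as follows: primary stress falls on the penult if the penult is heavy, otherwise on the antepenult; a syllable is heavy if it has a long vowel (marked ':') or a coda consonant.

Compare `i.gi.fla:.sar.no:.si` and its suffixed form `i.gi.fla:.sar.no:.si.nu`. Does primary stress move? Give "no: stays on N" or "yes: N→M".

no: stays on 5

Base `i.gi.fla:.sar.no:.si` (6 syllables):
  Weights: 4 sar H, 5 no: H, 6 si L.
  The penult (syllable 5, no:) is heavy, so it takes stress.
  → primary stress on syllable 5.
Suffixed `i.gi.fla:.sar.no:.si.nu` (7 syllables):
  Weights: 5 no: H, 6 si L, 7 nu L.
  The penult (syllable 6, si) is light, so stress falls on the antepenult (syllable 5, no:).
  → primary stress on syllable 5.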